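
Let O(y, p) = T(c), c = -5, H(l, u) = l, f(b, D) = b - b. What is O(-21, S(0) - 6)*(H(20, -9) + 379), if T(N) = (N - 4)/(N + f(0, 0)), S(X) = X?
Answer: 3591/5 ≈ 718.20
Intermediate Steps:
f(b, D) = 0
T(N) = (-4 + N)/N (T(N) = (N - 4)/(N + 0) = (-4 + N)/N)
O(y, p) = 9/5 (O(y, p) = (-4 - 5)/(-5) = -1/5*(-9) = 9/5)
O(-21, S(0) - 6)*(H(20, -9) + 379) = 9*(20 + 379)/5 = (9/5)*399 = 3591/5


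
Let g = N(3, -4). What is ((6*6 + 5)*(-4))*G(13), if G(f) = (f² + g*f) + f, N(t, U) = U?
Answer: -21320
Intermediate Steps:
g = -4
G(f) = f² - 3*f (G(f) = (f² - 4*f) + f = f² - 3*f)
((6*6 + 5)*(-4))*G(13) = ((6*6 + 5)*(-4))*(13*(-3 + 13)) = ((36 + 5)*(-4))*(13*10) = (41*(-4))*130 = -164*130 = -21320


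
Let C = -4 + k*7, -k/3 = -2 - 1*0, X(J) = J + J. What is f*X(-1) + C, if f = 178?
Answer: -318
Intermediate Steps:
X(J) = 2*J
k = 6 (k = -3*(-2 - 1*0) = -3*(-2 + 0) = -3*(-2) = 6)
C = 38 (C = -4 + 6*7 = -4 + 42 = 38)
f*X(-1) + C = 178*(2*(-1)) + 38 = 178*(-2) + 38 = -356 + 38 = -318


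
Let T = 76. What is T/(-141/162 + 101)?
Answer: 4104/5407 ≈ 0.75902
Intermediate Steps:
T/(-141/162 + 101) = 76/(-141/162 + 101) = 76/(-141*1/162 + 101) = 76/(-47/54 + 101) = 76/(5407/54) = 76*(54/5407) = 4104/5407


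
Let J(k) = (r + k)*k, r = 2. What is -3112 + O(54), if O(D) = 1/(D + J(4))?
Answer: -242735/78 ≈ -3112.0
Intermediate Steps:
J(k) = k*(2 + k) (J(k) = (2 + k)*k = k*(2 + k))
O(D) = 1/(24 + D) (O(D) = 1/(D + 4*(2 + 4)) = 1/(D + 4*6) = 1/(D + 24) = 1/(24 + D))
-3112 + O(54) = -3112 + 1/(24 + 54) = -3112 + 1/78 = -242735/78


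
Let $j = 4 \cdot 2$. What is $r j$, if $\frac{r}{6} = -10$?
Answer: $-480$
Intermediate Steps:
$j = 8$
$r = -60$ ($r = 6 \left(-10\right) = -60$)
$r j = \left(-60\right) 8 = -480$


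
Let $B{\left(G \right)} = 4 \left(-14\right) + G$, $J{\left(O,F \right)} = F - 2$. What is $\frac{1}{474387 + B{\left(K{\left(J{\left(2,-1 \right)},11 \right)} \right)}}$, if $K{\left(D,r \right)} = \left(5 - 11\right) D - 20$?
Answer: $\frac{1}{474329} \approx 2.1082 \cdot 10^{-6}$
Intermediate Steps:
$J{\left(O,F \right)} = -2 + F$
$K{\left(D,r \right)} = -20 - 6 D$ ($K{\left(D,r \right)} = - 6 D - 20 = -20 - 6 D$)
$B{\left(G \right)} = -56 + G$
$\frac{1}{474387 + B{\left(K{\left(J{\left(2,-1 \right)},11 \right)} \right)}} = \frac{1}{474387 - \left(76 + 6 \left(-2 - 1\right)\right)} = \frac{1}{474387 - 58} = \frac{1}{474329}$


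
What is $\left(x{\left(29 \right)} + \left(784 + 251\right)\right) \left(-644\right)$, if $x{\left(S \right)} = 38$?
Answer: $-691012$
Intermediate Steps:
$\left(x{\left(29 \right)} + \left(784 + 251\right)\right) \left(-644\right) = \left(38 + \left(784 + 251\right)\right) \left(-644\right) = \left(38 + 1035\right) \left(-644\right) = 1073 \left(-644\right) = -691012$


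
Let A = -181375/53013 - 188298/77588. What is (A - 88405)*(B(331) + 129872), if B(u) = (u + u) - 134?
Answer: -72729816471638800/6308547 ≈ -1.1529e+10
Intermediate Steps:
B(u) = -134 + 2*u (B(u) = 2*u - 134 = -134 + 2*u)
A = -12027382687/2056586322 (A = -181375*1/53013 - 188298*1/77588 = -181375/53013 - 94149/38794 = -12027382687/2056586322 ≈ -5.8482)
(A - 88405)*(B(331) + 129872) = (-12027382687/2056586322 - 88405)*((-134 + 2*331) + 129872) = -181824541179097*((-134 + 662) + 129872)/2056586322 = -181824541179097*(528 + 129872)/2056586322 = -181824541179097/2056586322*130400 = -72729816471638800/6308547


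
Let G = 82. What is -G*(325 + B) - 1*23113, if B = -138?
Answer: -38447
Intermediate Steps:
-G*(325 + B) - 1*23113 = -82*(325 - 138) - 1*23113 = -82*187 - 23113 = -1*15334 - 23113 = -15334 - 23113 = -38447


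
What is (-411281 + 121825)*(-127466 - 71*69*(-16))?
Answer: 14207079392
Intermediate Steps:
(-411281 + 121825)*(-127466 - 71*69*(-16)) = -289456*(-127466 - 4899*(-16)) = -289456*(-127466 + 78384) = -289456*(-49082) = 14207079392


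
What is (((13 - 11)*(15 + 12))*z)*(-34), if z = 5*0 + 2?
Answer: -3672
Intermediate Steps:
z = 2 (z = 0 + 2 = 2)
(((13 - 11)*(15 + 12))*z)*(-34) = (((13 - 11)*(15 + 12))*2)*(-34) = ((2*27)*2)*(-34) = (54*2)*(-34) = 108*(-34) = -3672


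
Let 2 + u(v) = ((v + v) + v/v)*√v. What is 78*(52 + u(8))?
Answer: 3900 + 2652*√2 ≈ 7650.5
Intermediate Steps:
u(v) = -2 + √v*(1 + 2*v) (u(v) = -2 + ((v + v) + v/v)*√v = -2 + (2*v + 1)*√v = -2 + (1 + 2*v)*√v = -2 + √v*(1 + 2*v))
78*(52 + u(8)) = 78*(52 + (-2 + √8 + 2*8^(3/2))) = 78*(52 + (-2 + 2*√2 + 2*(16*√2))) = 78*(52 + (-2 + 2*√2 + 32*√2)) = 78*(52 + (-2 + 34*√2)) = 78*(50 + 34*√2) = 3900 + 2652*√2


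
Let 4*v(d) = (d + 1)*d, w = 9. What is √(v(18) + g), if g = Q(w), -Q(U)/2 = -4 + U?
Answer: √302/2 ≈ 8.6891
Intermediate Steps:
Q(U) = 8 - 2*U (Q(U) = -2*(-4 + U) = 8 - 2*U)
g = -10 (g = 8 - 2*9 = 8 - 18 = -10)
v(d) = d*(1 + d)/4 (v(d) = ((d + 1)*d)/4 = ((1 + d)*d)/4 = (d*(1 + d))/4 = d*(1 + d)/4)
√(v(18) + g) = √((¼)*18*(1 + 18) - 10) = √((¼)*18*19 - 10) = √(171/2 - 10) = √(151/2) = √302/2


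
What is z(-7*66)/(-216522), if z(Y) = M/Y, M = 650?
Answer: 325/50016582 ≈ 6.4978e-6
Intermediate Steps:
z(Y) = 650/Y
z(-7*66)/(-216522) = (650/((-7*66)))/(-216522) = (650/(-462))*(-1/216522) = (650*(-1/462))*(-1/216522) = -325/231*(-1/216522) = 325/50016582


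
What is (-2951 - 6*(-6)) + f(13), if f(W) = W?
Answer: -2902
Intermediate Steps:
(-2951 - 6*(-6)) + f(13) = (-2951 - 6*(-6)) + 13 = (-2951 + 36) + 13 = -2915 + 13 = -2902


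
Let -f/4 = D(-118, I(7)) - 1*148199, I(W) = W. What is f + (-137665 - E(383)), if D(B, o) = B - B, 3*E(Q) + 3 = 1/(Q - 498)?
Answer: 157020541/345 ≈ 4.5513e+5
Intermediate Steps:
E(Q) = -1 + 1/(3*(-498 + Q)) (E(Q) = -1 + 1/(3*(Q - 498)) = -1 + 1/(3*(-498 + Q)))
D(B, o) = 0
f = 592796 (f = -4*(0 - 1*148199) = -4*(0 - 148199) = -4*(-148199) = 592796)
f + (-137665 - E(383)) = 592796 + (-137665 - (1495/3 - 1*383)/(-498 + 383)) = 592796 + (-137665 - (1495/3 - 383)/(-115)) = 592796 + (-137665 - (-1)*346/(115*3)) = 592796 + (-137665 - 1*(-346/345)) = 592796 + (-137665 + 346/345) = 592796 - 47494079/345 = 157020541/345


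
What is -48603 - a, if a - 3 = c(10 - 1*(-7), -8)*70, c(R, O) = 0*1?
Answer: -48606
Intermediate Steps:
c(R, O) = 0
a = 3 (a = 3 + 0*70 = 3 + 0 = 3)
-48603 - a = -48603 - 1*3 = -48603 - 3 = -48606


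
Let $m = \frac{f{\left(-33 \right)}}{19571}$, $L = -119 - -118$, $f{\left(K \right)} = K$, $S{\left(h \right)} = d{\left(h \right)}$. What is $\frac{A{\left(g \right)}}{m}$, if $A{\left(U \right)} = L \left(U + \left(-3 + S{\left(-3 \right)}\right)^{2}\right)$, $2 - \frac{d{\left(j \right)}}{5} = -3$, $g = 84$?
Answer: $\frac{11116328}{33} \approx 3.3686 \cdot 10^{5}$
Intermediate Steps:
$d{\left(j \right)} = 25$ ($d{\left(j \right)} = 10 - -15 = 10 + 15 = 25$)
$S{\left(h \right)} = 25$
$L = -1$ ($L = -119 + 118 = -1$)
$m = - \frac{33}{19571} \approx -0.0016862$
$A{\left(U \right)} = -484 - U$ ($A{\left(U \right)} = - (U + \left(-3 + 25\right)^{2}) = - (U + 22^{2}) = - (U + 484) = - (484 + U) = -484 - U$)
$\frac{A{\left(g \right)}}{m} = \frac{-484 - 84}{- \frac{33}{19571}} = \left(-484 - 84\right) \left(- \frac{19571}{33}\right) = \left(-568\right) \left(- \frac{19571}{33}\right) = \frac{11116328}{33}$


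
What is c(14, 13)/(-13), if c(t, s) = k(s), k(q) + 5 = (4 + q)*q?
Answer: -216/13 ≈ -16.615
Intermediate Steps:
k(q) = -5 + q*(4 + q) (k(q) = -5 + (4 + q)*q = -5 + q*(4 + q))
c(t, s) = -5 + s² + 4*s
c(14, 13)/(-13) = (-5 + 13² + 4*13)/(-13) = (-5 + 169 + 52)*(-1/13) = 216*(-1/13) = -216/13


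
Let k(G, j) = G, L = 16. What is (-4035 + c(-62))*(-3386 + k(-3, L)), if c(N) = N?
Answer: 13884733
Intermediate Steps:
(-4035 + c(-62))*(-3386 + k(-3, L)) = (-4035 - 62)*(-3386 - 3) = -4097*(-3389) = 13884733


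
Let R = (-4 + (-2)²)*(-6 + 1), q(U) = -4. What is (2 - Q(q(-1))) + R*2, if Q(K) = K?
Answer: 6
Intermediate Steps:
R = 0 (R = (-4 + 4)*(-5) = 0*(-5) = 0)
(2 - Q(q(-1))) + R*2 = (2 - 1*(-4)) + 0*2 = (2 + 4) + 0 = 6 + 0 = 6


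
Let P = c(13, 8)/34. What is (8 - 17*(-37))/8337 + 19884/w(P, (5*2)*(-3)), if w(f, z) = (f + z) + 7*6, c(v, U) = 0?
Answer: 1973578/1191 ≈ 1657.1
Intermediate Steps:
P = 0 (P = 0/34 = 0*(1/34) = 0)
w(f, z) = 42 + f + z (w(f, z) = (f + z) + 42 = 42 + f + z)
(8 - 17*(-37))/8337 + 19884/w(P, (5*2)*(-3)) = (8 - 17*(-37))/8337 + 19884/(42 + 0 + (5*2)*(-3)) = (8 + 629)*(1/8337) + 19884/(42 + 0 + 10*(-3)) = 637*(1/8337) + 19884/(42 + 0 - 30) = 91/1191 + 19884/12 = 91/1191 + 19884*(1/12) = 91/1191 + 1657 = 1973578/1191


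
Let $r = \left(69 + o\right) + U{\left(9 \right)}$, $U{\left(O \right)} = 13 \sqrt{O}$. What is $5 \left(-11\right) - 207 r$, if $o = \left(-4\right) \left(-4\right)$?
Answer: $-25723$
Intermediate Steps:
$o = 16$
$r = 124$ ($r = \left(69 + 16\right) + 13 \sqrt{9} = 85 + 13 \cdot 3 = 85 + 39 = 124$)
$5 \left(-11\right) - 207 r = 5 \left(-11\right) - 25668 = -55 - 25668 = -25723$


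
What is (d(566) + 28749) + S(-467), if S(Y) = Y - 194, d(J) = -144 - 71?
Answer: 27873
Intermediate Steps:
d(J) = -215
S(Y) = -194 + Y
(d(566) + 28749) + S(-467) = (-215 + 28749) + (-194 - 467) = 28534 - 661 = 27873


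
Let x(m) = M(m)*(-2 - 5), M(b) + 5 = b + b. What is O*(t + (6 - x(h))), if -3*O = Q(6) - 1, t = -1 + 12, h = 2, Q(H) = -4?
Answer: 50/3 ≈ 16.667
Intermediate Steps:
M(b) = -5 + 2*b (M(b) = -5 + (b + b) = -5 + 2*b)
x(m) = 35 - 14*m (x(m) = (-5 + 2*m)*(-2 - 5) = (-5 + 2*m)*(-7) = 35 - 14*m)
t = 11
O = 5/3 (O = -(-4 - 1)/3 = -⅓*(-5) = 5/3 ≈ 1.6667)
O*(t + (6 - x(h))) = 5*(11 + (6 - (35 - 14*2)))/3 = 5*(11 + (6 - (35 - 28)))/3 = 5*(11 + (6 - 1*7))/3 = 5*(11 + (6 - 7))/3 = 5*(11 - 1)/3 = (5/3)*10 = 50/3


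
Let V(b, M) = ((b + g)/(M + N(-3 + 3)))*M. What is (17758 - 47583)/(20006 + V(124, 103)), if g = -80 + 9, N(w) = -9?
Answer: -2803550/1886023 ≈ -1.4865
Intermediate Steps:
g = -71
V(b, M) = M*(-71 + b)/(-9 + M) (V(b, M) = ((b - 71)/(M - 9))*M = ((-71 + b)/(-9 + M))*M = M*(-71 + b)/(-9 + M))
(17758 - 47583)/(20006 + V(124, 103)) = (17758 - 47583)/(20006 + 103*(-71 + 124)/(-9 + 103)) = -29825/(20006 + 103*53/94) = -29825/(20006 + 103*(1/94)*53) = -29825/(20006 + 5459/94) = -29825/1886023/94 = -29825*94/1886023 = -2803550/1886023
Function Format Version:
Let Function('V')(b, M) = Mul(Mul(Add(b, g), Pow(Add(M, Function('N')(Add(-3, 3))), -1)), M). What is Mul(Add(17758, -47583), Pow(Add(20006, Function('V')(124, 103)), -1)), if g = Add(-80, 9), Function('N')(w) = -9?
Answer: Rational(-2803550, 1886023) ≈ -1.4865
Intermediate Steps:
g = -71
Function('V')(b, M) = Mul(M, Pow(Add(-9, M), -1), Add(-71, b)) (Function('V')(b, M) = Mul(Mul(Add(b, -71), Pow(Add(M, -9), -1)), M) = Mul(Mul(Add(-71, b), Pow(Add(-9, M), -1)), M) = Mul(Mul(Pow(Add(-9, M), -1), Add(-71, b)), M) = Mul(M, Pow(Add(-9, M), -1), Add(-71, b)))
Mul(Add(17758, -47583), Pow(Add(20006, Function('V')(124, 103)), -1)) = Mul(Add(17758, -47583), Pow(Add(20006, Mul(103, Pow(Add(-9, 103), -1), Add(-71, 124))), -1)) = Mul(-29825, Pow(Add(20006, Mul(103, Pow(94, -1), 53)), -1)) = Mul(-29825, Pow(Add(20006, Mul(103, Rational(1, 94), 53)), -1)) = Mul(-29825, Pow(Add(20006, Rational(5459, 94)), -1)) = Mul(-29825, Pow(Rational(1886023, 94), -1)) = Mul(-29825, Rational(94, 1886023)) = Rational(-2803550, 1886023)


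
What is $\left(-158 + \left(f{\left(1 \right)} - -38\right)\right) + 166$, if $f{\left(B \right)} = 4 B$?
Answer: $50$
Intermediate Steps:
$\left(-158 + \left(f{\left(1 \right)} - -38\right)\right) + 166 = \left(-158 + \left(4 \cdot 1 - -38\right)\right) + 166 = \left(-158 + \left(4 + 38\right)\right) + 166 = \left(-158 + 42\right) + 166 = -116 + 166 = 50$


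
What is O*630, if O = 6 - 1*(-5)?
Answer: 6930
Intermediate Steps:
O = 11 (O = 6 + 5 = 11)
O*630 = 11*630 = 6930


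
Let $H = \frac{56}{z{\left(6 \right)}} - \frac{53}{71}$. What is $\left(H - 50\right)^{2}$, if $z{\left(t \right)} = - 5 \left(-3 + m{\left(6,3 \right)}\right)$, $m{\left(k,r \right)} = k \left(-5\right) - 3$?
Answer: $\frac{25966421881}{10208025} \approx 2543.7$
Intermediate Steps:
$m{\left(k,r \right)} = -3 - 5 k$ ($m{\left(k,r \right)} = - 5 k - 3 = -3 - 5 k$)
$z{\left(t \right)} = 180$ ($z{\left(t \right)} = - 5 \left(-3 - 33\right) = \left(-5\right) \left(-36\right) = 180$)
$H = - \frac{1391}{3195}$ ($H = \frac{56}{180} - \frac{53}{71} = 56 \cdot \frac{1}{180} - \frac{53}{71} = \frac{14}{45} - \frac{53}{71} = - \frac{1391}{3195} \approx -0.43537$)
$\left(H - 50\right)^{2} = \left(- \frac{1391}{3195} - 50\right)^{2} = \left(- \frac{161141}{3195}\right)^{2} = \frac{25966421881}{10208025}$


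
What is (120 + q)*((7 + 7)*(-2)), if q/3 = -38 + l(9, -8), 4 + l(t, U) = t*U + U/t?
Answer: 18872/3 ≈ 6290.7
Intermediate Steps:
l(t, U) = -4 + U*t + U/t (l(t, U) = -4 + (t*U + U/t) = -4 + (U*t + U/t) = -4 + U*t + U/t)
q = -1034/3 (q = 3*(-38 + (-4 - 8*9 - 8/9)) = 3*(-38 + (-4 - 72 - 8*⅑)) = 3*(-38 + (-4 - 72 - 8/9)) = 3*(-38 - 692/9) = 3*(-1034/9) = -1034/3 ≈ -344.67)
(120 + q)*((7 + 7)*(-2)) = (120 - 1034/3)*((7 + 7)*(-2)) = -9436*(-2)/3 = -674/3*(-28) = 18872/3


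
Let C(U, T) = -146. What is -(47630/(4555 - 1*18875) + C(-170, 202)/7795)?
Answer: 37336657/11162440 ≈ 3.3448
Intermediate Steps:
-(47630/(4555 - 1*18875) + C(-170, 202)/7795) = -(47630/(4555 - 1*18875) - 146/7795) = -(47630/(4555 - 18875) - 146*1/7795) = -(47630/(-14320) - 146/7795) = -(47630*(-1/14320) - 146/7795) = -(-4763/1432 - 146/7795) = -1*(-37336657/11162440) = 37336657/11162440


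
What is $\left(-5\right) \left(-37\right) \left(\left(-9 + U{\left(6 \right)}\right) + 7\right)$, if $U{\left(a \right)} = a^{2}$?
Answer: $6290$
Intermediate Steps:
$\left(-5\right) \left(-37\right) \left(\left(-9 + U{\left(6 \right)}\right) + 7\right) = \left(-5\right) \left(-37\right) \left(\left(-9 + 6^{2}\right) + 7\right) = 185 \left(\left(-9 + 36\right) + 7\right) = 185 \left(27 + 7\right) = 185 \cdot 34 = 6290$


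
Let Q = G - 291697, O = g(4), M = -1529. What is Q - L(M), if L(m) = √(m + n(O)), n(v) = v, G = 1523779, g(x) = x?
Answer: 1232082 - 5*I*√61 ≈ 1.2321e+6 - 39.051*I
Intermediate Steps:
O = 4
L(m) = √(4 + m) (L(m) = √(m + 4) = √(4 + m))
Q = 1232082 (Q = 1523779 - 291697 = 1232082)
Q - L(M) = 1232082 - √(4 - 1529) = 1232082 - √(-1525) = 1232082 - 5*I*√61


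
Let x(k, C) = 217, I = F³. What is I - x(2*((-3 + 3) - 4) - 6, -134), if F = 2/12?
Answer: -46871/216 ≈ -217.00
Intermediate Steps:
F = ⅙ (F = 2*(1/12) = ⅙ ≈ 0.16667)
I = 1/216 (I = (⅙)³ = 1/216 ≈ 0.0046296)
I - x(2*((-3 + 3) - 4) - 6, -134) = 1/216 - 1*217 = 1/216 - 217 = -46871/216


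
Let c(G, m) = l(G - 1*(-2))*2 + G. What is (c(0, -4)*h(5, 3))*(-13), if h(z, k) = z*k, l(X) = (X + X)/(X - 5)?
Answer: 520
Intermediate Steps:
l(X) = 2*X/(-5 + X) (l(X) = (2*X)/(-5 + X) = 2*X/(-5 + X))
c(G, m) = G + 4*(2 + G)/(-3 + G) (c(G, m) = (2*(G - 1*(-2))/(-5 + (G - 1*(-2))))*2 + G = (2*(G + 2)/(-5 + (G + 2)))*2 + G = (2*(2 + G)/(-5 + (2 + G)))*2 + G = (2*(2 + G)/(-3 + G))*2 + G = 4*(2 + G)/(-3 + G) + G = G + 4*(2 + G)/(-3 + G))
h(z, k) = k*z
(c(0, -4)*h(5, 3))*(-13) = (((8 + 0 + 0²)/(-3 + 0))*(3*5))*(-13) = (((8 + 0 + 0)/(-3))*15)*(-13) = (-⅓*8*15)*(-13) = -8/3*15*(-13) = -40*(-13) = 520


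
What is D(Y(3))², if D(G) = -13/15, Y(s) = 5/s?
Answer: 169/225 ≈ 0.75111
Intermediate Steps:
D(G) = -13/15 (D(G) = -13*1/15 = -13/15)
D(Y(3))² = (-13/15)² = 169/225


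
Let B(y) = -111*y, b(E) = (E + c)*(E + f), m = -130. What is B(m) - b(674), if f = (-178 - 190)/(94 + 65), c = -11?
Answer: -22837568/53 ≈ -4.3090e+5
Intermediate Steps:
f = -368/159 ≈ -2.3145
b(E) = (-11 + E)*(-368/159 + E) (b(E) = (E - 11)*(E - 368/159) = (-11 + E)*(-368/159 + E))
B(m) - b(674) = -111*(-130) - (4048/159 + 674² - 2117/159*674) = 14430 - (4048/159 + 454276 - 1426858/159) = 14430 - 1*23602358/53 = 14430 - 23602358/53 = -22837568/53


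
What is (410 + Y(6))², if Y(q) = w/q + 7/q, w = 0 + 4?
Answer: 6105841/36 ≈ 1.6961e+5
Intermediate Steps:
w = 4
Y(q) = 11/q (Y(q) = 4/q + 7/q = 11/q)
(410 + Y(6))² = (410 + 11/6)² = (2471/6)² = 6105841/36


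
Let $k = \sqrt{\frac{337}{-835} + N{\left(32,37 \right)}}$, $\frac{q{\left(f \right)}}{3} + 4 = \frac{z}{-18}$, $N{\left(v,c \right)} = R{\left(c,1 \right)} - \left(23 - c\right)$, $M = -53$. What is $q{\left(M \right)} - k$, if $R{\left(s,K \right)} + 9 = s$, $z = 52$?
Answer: $- \frac{62}{3} - \frac{\sqrt{29002055}}{835} \approx -27.116$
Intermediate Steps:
$R{\left(s,K \right)} = -9 + s$
$N{\left(v,c \right)} = -32 + 2 c$ ($N{\left(v,c \right)} = \left(-9 + c\right) - \left(23 - c\right) = \left(-9 + c\right) + \left(-23 + c\right) = -32 + 2 c$)
$q{\left(f \right)} = - \frac{62}{3}$ ($q{\left(f \right)} = -12 + 3 \frac{52}{-18} = -12 + 3 \cdot 52 \left(- \frac{1}{18}\right) = -12 + 3 \left(- \frac{26}{9}\right) = -12 - \frac{26}{3} = - \frac{62}{3}$)
$k = \frac{\sqrt{29002055}}{835}$ ($k = \sqrt{\frac{337}{-835} + \left(-32 + 2 \cdot 37\right)} = \sqrt{337 \left(- \frac{1}{835}\right) + \left(-32 + 74\right)} = \sqrt{- \frac{337}{835} + 42} = \sqrt{\frac{34733}{835}} = \frac{\sqrt{29002055}}{835} \approx 6.4495$)
$q{\left(M \right)} - k = - \frac{62}{3} - \frac{\sqrt{29002055}}{835}$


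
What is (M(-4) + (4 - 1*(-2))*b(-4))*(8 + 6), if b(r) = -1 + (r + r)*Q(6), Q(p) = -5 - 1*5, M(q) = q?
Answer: 6580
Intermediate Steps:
Q(p) = -10 (Q(p) = -5 - 5 = -10)
b(r) = -1 - 20*r (b(r) = -1 + (r + r)*(-10) = -1 + (2*r)*(-10) = -1 - 20*r)
(M(-4) + (4 - 1*(-2))*b(-4))*(8 + 6) = (-4 + (4 - 1*(-2))*(-1 - 20*(-4)))*(8 + 6) = (-4 + (4 + 2)*(-1 + 80))*14 = (-4 + 6*79)*14 = (-4 + 474)*14 = 470*14 = 6580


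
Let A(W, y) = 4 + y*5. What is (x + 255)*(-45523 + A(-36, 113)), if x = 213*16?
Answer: -164666502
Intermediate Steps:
x = 3408
A(W, y) = 4 + 5*y
(x + 255)*(-45523 + A(-36, 113)) = (3408 + 255)*(-45523 + (4 + 5*113)) = 3663*(-45523 + (4 + 565)) = 3663*(-45523 + 569) = 3663*(-44954) = -164666502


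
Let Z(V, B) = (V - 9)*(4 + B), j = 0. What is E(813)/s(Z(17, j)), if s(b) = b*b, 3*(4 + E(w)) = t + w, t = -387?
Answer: 69/512 ≈ 0.13477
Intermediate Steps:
Z(V, B) = (-9 + V)*(4 + B)
E(w) = -133 + w/3 (E(w) = -4 + (-387 + w)/3 = -4 + (-129 + w/3) = -133 + w/3)
s(b) = b²
E(813)/s(Z(17, j)) = (-133 + (⅓)*813)/((-36 - 9*0 + 4*17 + 0*17)²) = (-133 + 271)/((-36 + 0 + 68 + 0)²) = 138/(32²) = 138/1024 = 138*(1/1024) = 69/512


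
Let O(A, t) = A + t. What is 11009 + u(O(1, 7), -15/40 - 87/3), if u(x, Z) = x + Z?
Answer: 87901/8 ≈ 10988.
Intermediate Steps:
u(x, Z) = Z + x
11009 + u(O(1, 7), -15/40 - 87/3) = 11009 + ((-15/40 - 87/3) + (1 + 7)) = 11009 + ((-15*1/40 - 87*⅓) + 8) = 11009 + ((-3/8 - 29) + 8) = 11009 + (-235/8 + 8) = 11009 - 171/8 = 87901/8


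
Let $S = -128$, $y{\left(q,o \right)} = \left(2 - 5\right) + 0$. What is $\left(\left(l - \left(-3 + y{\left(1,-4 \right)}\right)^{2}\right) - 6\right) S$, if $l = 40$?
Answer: $256$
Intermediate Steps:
$y{\left(q,o \right)} = -3$ ($y{\left(q,o \right)} = -3 + 0 = -3$)
$\left(\left(l - \left(-3 + y{\left(1,-4 \right)}\right)^{2}\right) - 6\right) S = \left(\left(40 - \left(-3 - 3\right)^{2}\right) - 6\right) \left(-128\right) = \left(\left(40 - \left(-6\right)^{2}\right) - 6\right) \left(-128\right) = \left(\left(40 - 36\right) - 6\right) \left(-128\right) = \left(4 - 6\right) \left(-128\right) = \left(-2\right) \left(-128\right) = 256$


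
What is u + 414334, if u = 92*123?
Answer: 425650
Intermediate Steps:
u = 11316
u + 414334 = 11316 + 414334 = 425650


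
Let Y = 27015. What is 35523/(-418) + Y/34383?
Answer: -403365013/4790698 ≈ -84.198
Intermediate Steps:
35523/(-418) + Y/34383 = 35523/(-418) + 27015/34383 = 35523*(-1/418) + 27015*(1/34383) = -35523/418 + 9005/11461 = -403365013/4790698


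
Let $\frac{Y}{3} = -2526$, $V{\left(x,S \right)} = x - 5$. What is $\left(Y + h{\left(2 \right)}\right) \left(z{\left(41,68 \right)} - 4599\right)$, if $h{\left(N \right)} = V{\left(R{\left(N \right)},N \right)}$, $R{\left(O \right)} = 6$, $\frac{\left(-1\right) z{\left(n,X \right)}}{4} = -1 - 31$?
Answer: $33876767$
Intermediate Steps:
$z{\left(n,X \right)} = 128$ ($z{\left(n,X \right)} = - 4 \left(-1 - 31\right) = \left(-4\right) \left(-32\right) = 128$)
$V{\left(x,S \right)} = -5 + x$
$h{\left(N \right)} = 1$ ($h{\left(N \right)} = -5 + 6 = 1$)
$Y = -7578$ ($Y = 3 \left(-2526\right) = -7578$)
$\left(Y + h{\left(2 \right)}\right) \left(z{\left(41,68 \right)} - 4599\right) = \left(-7578 + 1\right) \left(128 - 4599\right) = \left(-7577\right) \left(-4471\right) = 33876767$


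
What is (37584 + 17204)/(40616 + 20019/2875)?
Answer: 157515500/116791019 ≈ 1.3487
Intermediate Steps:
(37584 + 17204)/(40616 + 20019/2875) = 54788/(40616 + 20019*(1/2875)) = 54788/(40616 + 20019/2875) = 54788/(116791019/2875) = 54788*(2875/116791019) = 157515500/116791019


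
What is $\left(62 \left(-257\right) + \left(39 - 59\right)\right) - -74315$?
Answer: $58361$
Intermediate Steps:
$\left(62 \left(-257\right) + \left(39 - 59\right)\right) - -74315 = \left(-15934 - 20\right) + 74315 = -15954 + 74315 = 58361$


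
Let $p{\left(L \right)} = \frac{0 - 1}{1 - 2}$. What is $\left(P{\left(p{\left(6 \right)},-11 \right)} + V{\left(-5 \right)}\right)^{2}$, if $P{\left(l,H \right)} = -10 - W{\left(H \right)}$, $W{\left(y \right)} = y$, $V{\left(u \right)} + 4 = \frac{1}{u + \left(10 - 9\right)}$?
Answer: $\frac{169}{16} \approx 10.563$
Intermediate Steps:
$p{\left(L \right)} = 1$ ($p{\left(L \right)} = - \frac{1}{-1} = \left(-1\right) \left(-1\right) = 1$)
$V{\left(u \right)} = -4 + \frac{1}{1 + u}$ ($V{\left(u \right)} = -4 + \frac{1}{u + \left(10 - 9\right)} = -4 + \frac{1}{u + 1} = -4 + \frac{1}{1 + u}$)
$P{\left(l,H \right)} = -10 - H$
$\left(P{\left(p{\left(6 \right)},-11 \right)} + V{\left(-5 \right)}\right)^{2} = \left(\left(-10 - -11\right) + \frac{-3 - -20}{1 - 5}\right)^{2} = \left(\left(-10 + 11\right) + \frac{-3 + 20}{-4}\right)^{2} = \left(1 - \frac{17}{4}\right)^{2} = \left(- \frac{13}{4}\right)^{2} = \frac{169}{16}$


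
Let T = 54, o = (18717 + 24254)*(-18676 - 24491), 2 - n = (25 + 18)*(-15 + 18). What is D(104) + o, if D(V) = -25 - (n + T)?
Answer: -1854929109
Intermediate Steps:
n = -127 (n = 2 - (25 + 18)*(-15 + 18) = 2 - 43*3 = 2 - 1*129 = 2 - 129 = -127)
o = -1854929157 (o = 42971*(-43167) = -1854929157)
D(V) = 48 (D(V) = -25 - (-127 + 54) = -25 - 1*(-73) = -25 + 73 = 48)
D(104) + o = 48 - 1854929157 = -1854929109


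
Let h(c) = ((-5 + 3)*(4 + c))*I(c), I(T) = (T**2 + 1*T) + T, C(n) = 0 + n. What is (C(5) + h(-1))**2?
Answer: 121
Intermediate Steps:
C(n) = n
I(T) = T**2 + 2*T (I(T) = (T**2 + T) + T = (T + T**2) + T = T**2 + 2*T)
h(c) = c*(-8 - 2*c)*(2 + c) (h(c) = ((-5 + 3)*(4 + c))*(c*(2 + c)) = (-2*(4 + c))*(c*(2 + c)) = (-8 - 2*c)*(c*(2 + c)) = c*(-8 - 2*c)*(2 + c))
(C(5) + h(-1))**2 = (5 - 2*(-1)*(2 - 1)*(4 - 1))**2 = (5 - 2*(-1)*1*3)**2 = (5 + 6)**2 = 11**2 = 121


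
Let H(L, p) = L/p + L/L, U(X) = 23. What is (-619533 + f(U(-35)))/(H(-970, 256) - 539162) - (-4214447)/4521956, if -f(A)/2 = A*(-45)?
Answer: 648246009010955/312074169969908 ≈ 2.0772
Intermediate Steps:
f(A) = 90*A (f(A) = -2*A*(-45) = -(-90)*A = 90*A)
H(L, p) = 1 + L/p (H(L, p) = L/p + 1 = 1 + L/p)
(-619533 + f(U(-35)))/(H(-970, 256) - 539162) - (-4214447)/4521956 = (-619533 + 90*23)/((-970 + 256)/256 - 539162) - (-4214447)/4521956 = (-619533 + 2070)/((1/256)*(-714) - 539162) - (-4214447)/4521956 = -617463/(-357/128 - 539162) - 1*(-4214447/4521956) = -617463/(-69013093/128) + 4214447/4521956 = -617463*(-128/69013093) + 4214447/4521956 = 79035264/69013093 + 4214447/4521956 = 648246009010955/312074169969908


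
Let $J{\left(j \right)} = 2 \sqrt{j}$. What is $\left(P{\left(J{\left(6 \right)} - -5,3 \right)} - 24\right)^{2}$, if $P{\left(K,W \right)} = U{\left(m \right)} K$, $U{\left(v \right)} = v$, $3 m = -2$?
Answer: $\frac{6820}{9} + \frac{656 \sqrt{6}}{9} \approx 936.32$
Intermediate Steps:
$m = - \frac{2}{3}$ ($m = \frac{1}{3} \left(-2\right) = - \frac{2}{3} \approx -0.66667$)
$P{\left(K,W \right)} = - \frac{2 K}{3}$
$\left(P{\left(J{\left(6 \right)} - -5,3 \right)} - 24\right)^{2} = \left(- \frac{2 \left(2 \sqrt{6} - -5\right)}{3} - 24\right)^{2} = \left(- \frac{2 \left(2 \sqrt{6} + 5\right)}{3} - 24\right)^{2} = \left(- \frac{2 \left(5 + 2 \sqrt{6}\right)}{3} - 24\right)^{2} = \left(\left(- \frac{10}{3} - \frac{4 \sqrt{6}}{3}\right) - 24\right)^{2} = \left(- \frac{82}{3} - \frac{4 \sqrt{6}}{3}\right)^{2}$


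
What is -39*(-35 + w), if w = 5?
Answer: 1170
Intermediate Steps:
-39*(-35 + w) = -39*(-35 + 5) = -39*(-30) = 1170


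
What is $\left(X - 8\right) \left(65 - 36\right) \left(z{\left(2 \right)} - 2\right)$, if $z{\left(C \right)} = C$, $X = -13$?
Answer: $0$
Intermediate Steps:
$\left(X - 8\right) \left(65 - 36\right) \left(z{\left(2 \right)} - 2\right) = \left(-13 - 8\right) \left(65 - 36\right) \left(2 - 2\right) = \left(-21\right) 29 \cdot 0 = \left(-609\right) 0 = 0$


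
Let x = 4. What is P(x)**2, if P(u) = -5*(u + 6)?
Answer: 2500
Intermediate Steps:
P(u) = -30 - 5*u (P(u) = -5*(6 + u) = -30 - 5*u)
P(x)**2 = (-30 - 5*4)**2 = (-30 - 20)**2 = (-50)**2 = 2500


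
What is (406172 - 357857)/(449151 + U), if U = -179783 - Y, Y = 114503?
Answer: 9663/30973 ≈ 0.31198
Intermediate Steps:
U = -294286 (U = -179783 - 1*114503 = -179783 - 114503 = -294286)
(406172 - 357857)/(449151 + U) = (406172 - 357857)/(449151 - 294286) = 48315/154865 = 48315*(1/154865) = 9663/30973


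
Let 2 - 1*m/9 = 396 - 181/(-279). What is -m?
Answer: 110107/31 ≈ 3551.8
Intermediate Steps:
m = -110107/31 (m = 18 - 9*(396 - 181/(-279)) = 18 - 9*(396 - 181*(-1)/279) = 18 - 9*(396 - 1*(-181/279)) = 18 - 9*(396 + 181/279) = 18 - 9*110665/279 = 18 - 110665/31 = -110107/31 ≈ -3551.8)
-m = -1*(-110107/31) = 110107/31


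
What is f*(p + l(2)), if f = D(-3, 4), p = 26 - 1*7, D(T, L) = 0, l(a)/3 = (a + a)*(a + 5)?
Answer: 0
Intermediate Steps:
l(a) = 6*a*(5 + a) (l(a) = 3*((a + a)*(a + 5)) = 3*((2*a)*(5 + a)) = 3*(2*a*(5 + a)) = 6*a*(5 + a))
p = 19 (p = 26 - 7 = 19)
f = 0
f*(p + l(2)) = 0*(19 + 6*2*(5 + 2)) = 0*(19 + 6*2*7) = 0*(19 + 84) = 0*103 = 0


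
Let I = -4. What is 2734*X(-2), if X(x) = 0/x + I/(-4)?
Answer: 2734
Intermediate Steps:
X(x) = 1 (X(x) = 0/x - 4/(-4) = 0 - 4*(-¼) = 0 + 1 = 1)
2734*X(-2) = 2734*1 = 2734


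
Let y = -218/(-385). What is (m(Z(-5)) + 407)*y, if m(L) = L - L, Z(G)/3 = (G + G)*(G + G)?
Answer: 8066/35 ≈ 230.46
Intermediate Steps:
Z(G) = 12*G² (Z(G) = 3*((G + G)*(G + G)) = 3*((2*G)*(2*G)) = 3*(4*G²) = 12*G²)
y = 218/385 (y = -218*(-1/385) = 218/385 ≈ 0.56623)
m(L) = 0
(m(Z(-5)) + 407)*y = (0 + 407)*(218/385) = 407*(218/385) = 8066/35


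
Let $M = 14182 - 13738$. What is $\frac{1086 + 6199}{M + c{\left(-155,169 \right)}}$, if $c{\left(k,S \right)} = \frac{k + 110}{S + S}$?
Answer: $\frac{2462330}{150027} \approx 16.413$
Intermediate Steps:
$c{\left(k,S \right)} = \frac{110 + k}{2 S}$
$M = 444$
$\frac{1086 + 6199}{M + c{\left(-155,169 \right)}} = \frac{1086 + 6199}{444 + \frac{110 - 155}{2 \cdot 169}} = \frac{7285}{444 + \frac{1}{2} \cdot \frac{1}{169} \left(-45\right)} = \frac{7285}{444 - \frac{45}{338}} = \frac{7285}{\frac{150027}{338}} = 7285 \cdot \frac{338}{150027} = \frac{2462330}{150027}$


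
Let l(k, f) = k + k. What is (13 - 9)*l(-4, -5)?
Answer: -32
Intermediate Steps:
l(k, f) = 2*k
(13 - 9)*l(-4, -5) = (13 - 9)*(2*(-4)) = 4*(-8) = -32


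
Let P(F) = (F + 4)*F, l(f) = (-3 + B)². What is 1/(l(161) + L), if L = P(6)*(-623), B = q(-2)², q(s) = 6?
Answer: -1/36291 ≈ -2.7555e-5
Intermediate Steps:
B = 36 (B = 6² = 36)
l(f) = 1089 (l(f) = (-3 + 36)² = 33² = 1089)
P(F) = F*(4 + F) (P(F) = (4 + F)*F = F*(4 + F))
L = -37380 (L = (6*(4 + 6))*(-623) = (6*10)*(-623) = 60*(-623) = -37380)
1/(l(161) + L) = 1/(1089 - 37380) = 1/(-36291) = -1/36291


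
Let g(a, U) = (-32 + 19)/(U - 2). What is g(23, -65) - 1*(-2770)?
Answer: 185603/67 ≈ 2770.2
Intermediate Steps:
g(a, U) = -13/(-2 + U)
g(23, -65) - 1*(-2770) = -13/(-2 - 65) - 1*(-2770) = -13/(-67) + 2770 = -13*(-1/67) + 2770 = 13/67 + 2770 = 185603/67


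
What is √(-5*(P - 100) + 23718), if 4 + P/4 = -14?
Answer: √24578 ≈ 156.77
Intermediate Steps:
P = -72 (P = -16 + 4*(-14) = -16 - 56 = -72)
√(-5*(P - 100) + 23718) = √(-5*(-72 - 100) + 23718) = √(-5*(-172) + 23718) = √(860 + 23718) = √24578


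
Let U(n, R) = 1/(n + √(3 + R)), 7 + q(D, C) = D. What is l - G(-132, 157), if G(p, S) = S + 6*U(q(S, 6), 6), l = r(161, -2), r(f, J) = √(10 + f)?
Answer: -8009/51 + 3*√19 ≈ -143.96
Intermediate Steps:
q(D, C) = -7 + D
l = 3*√19 (l = √(10 + 161) = √171 = 3*√19 ≈ 13.077)
G(p, S) = S + 6/(-4 + S) (G(p, S) = S + 6/((-7 + S) + √(3 + 6)) = S + 6/((-7 + S) + √9) = S + 6/((-7 + S) + 3) = S + 6/(-4 + S))
l - G(-132, 157) = 3*√19 - (6 + 157*(-4 + 157))/(-4 + 157) = 3*√19 - (6 + 157*153)/153 = 3*√19 - (6 + 24021)/153 = 3*√19 - 24027/153 = 3*√19 - 1*8009/51 = 3*√19 - 8009/51 = -8009/51 + 3*√19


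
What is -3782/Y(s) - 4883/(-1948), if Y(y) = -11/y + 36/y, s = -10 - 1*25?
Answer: 51595767/9740 ≈ 5297.3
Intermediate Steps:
s = -35 (s = -10 - 25 = -35)
Y(y) = 25/y
-3782/Y(s) - 4883/(-1948) = -3782/(25/(-35)) - 4883/(-1948) = -3782/(25*(-1/35)) - 4883*(-1/1948) = -3782/(-5/7) + 4883/1948 = -3782*(-7/5) + 4883/1948 = 26474/5 + 4883/1948 = 51595767/9740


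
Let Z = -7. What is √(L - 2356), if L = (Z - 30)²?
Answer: I*√987 ≈ 31.417*I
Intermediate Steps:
L = 1369 (L = (-7 - 30)² = (-37)² = 1369)
√(L - 2356) = √(1369 - 2356) = √(-987) = I*√987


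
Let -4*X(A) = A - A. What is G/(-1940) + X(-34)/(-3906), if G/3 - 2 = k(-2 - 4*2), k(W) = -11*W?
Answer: -84/485 ≈ -0.17320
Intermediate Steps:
X(A) = 0 (X(A) = -(A - A)/4 = -¼*0 = 0)
G = 336 (G = 6 + 3*(-11*(-2 - 4*2)) = 6 + 3*(-11*(-2 - 8)) = 6 + 3*(-11*(-10)) = 6 + 3*110 = 6 + 330 = 336)
G/(-1940) + X(-34)/(-3906) = 336/(-1940) + 0/(-3906) = 336*(-1/1940) + 0*(-1/3906) = -84/485 + 0 = -84/485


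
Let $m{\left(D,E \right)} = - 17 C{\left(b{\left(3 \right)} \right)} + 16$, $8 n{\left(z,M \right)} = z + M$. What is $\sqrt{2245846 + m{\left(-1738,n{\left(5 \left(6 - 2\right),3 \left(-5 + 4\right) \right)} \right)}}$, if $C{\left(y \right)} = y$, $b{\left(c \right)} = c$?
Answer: $\sqrt{2245811} \approx 1498.6$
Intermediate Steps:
$n{\left(z,M \right)} = \frac{M}{8} + \frac{z}{8}$ ($n{\left(z,M \right)} = \frac{z + M}{8} = \frac{M + z}{8} = \frac{M}{8} + \frac{z}{8}$)
$m{\left(D,E \right)} = -35$ ($m{\left(D,E \right)} = \left(-17\right) 3 + 16 = -51 + 16 = -35$)
$\sqrt{2245846 + m{\left(-1738,n{\left(5 \left(6 - 2\right),3 \left(-5 + 4\right) \right)} \right)}} = \sqrt{2245846 - 35} = \sqrt{2245811}$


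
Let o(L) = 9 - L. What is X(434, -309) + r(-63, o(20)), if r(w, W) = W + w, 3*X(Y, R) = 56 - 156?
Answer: -322/3 ≈ -107.33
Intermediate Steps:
X(Y, R) = -100/3 (X(Y, R) = (56 - 156)/3 = (⅓)*(-100) = -100/3)
X(434, -309) + r(-63, o(20)) = -100/3 + ((9 - 1*20) - 63) = -100/3 + ((9 - 20) - 63) = -100/3 + (-11 - 63) = -100/3 - 74 = -322/3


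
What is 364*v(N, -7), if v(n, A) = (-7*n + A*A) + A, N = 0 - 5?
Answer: 28028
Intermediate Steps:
N = -5
v(n, A) = A + A² - 7*n (v(n, A) = (-7*n + A²) + A = (A² - 7*n) + A = A + A² - 7*n)
364*v(N, -7) = 364*(-7 + (-7)² - 7*(-5)) = 364*(-7 + 49 + 35) = 364*77 = 28028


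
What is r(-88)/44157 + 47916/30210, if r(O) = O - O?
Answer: 7986/5035 ≈ 1.5861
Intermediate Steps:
r(O) = 0
r(-88)/44157 + 47916/30210 = 0/44157 + 47916/30210 = 0*(1/44157) + 47916*(1/30210) = 0 + 7986/5035 = 7986/5035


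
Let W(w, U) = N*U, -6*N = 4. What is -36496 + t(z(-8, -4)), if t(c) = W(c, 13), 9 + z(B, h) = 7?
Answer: -109514/3 ≈ -36505.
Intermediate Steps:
N = -⅔ (N = -⅙*4 = -⅔ ≈ -0.66667)
W(w, U) = -2*U/3
z(B, h) = -2 (z(B, h) = -9 + 7 = -2)
t(c) = -26/3 (t(c) = -⅔*13 = -26/3)
-36496 + t(z(-8, -4)) = -36496 - 26/3 = -109514/3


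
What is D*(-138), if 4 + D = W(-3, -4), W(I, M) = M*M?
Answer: -1656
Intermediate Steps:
W(I, M) = M²
D = 12 (D = -4 + (-4)² = -4 + 16 = 12)
D*(-138) = 12*(-138) = -1656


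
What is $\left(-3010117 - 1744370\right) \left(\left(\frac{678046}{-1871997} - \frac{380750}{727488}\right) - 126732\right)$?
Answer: $\frac{45588097137952824574325}{75658630752} \approx 6.0255 \cdot 10^{11}$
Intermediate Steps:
$\left(-3010117 - 1744370\right) \left(\left(\frac{678046}{-1871997} - \frac{380750}{727488}\right) - 126732\right) = - 4754487 \left(\left(678046 \left(- \frac{1}{1871997}\right) - \frac{190375}{363744}\right) - 126732\right) = - 4754487 \left(\left(- \frac{678046}{1871997} - \frac{190375}{363744}\right) - 126732\right) = - 4754487 \left(- \frac{201005531033}{226975892256} - 126732\right) = \left(-4754487\right) \left(- \frac{28765309782918425}{226975892256}\right) = \frac{45588097137952824574325}{75658630752}$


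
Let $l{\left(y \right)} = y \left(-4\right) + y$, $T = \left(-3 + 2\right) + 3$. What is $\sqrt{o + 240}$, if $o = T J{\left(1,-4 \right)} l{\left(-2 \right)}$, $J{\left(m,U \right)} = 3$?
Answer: $2 \sqrt{69} \approx 16.613$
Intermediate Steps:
$T = 2$ ($T = -1 + 3 = 2$)
$l{\left(y \right)} = - 3 y$ ($l{\left(y \right)} = - 4 y + y = - 3 y$)
$o = 36$ ($o = 2 \cdot 3 \left(\left(-3\right) \left(-2\right)\right) = 6 \cdot 6 = 36$)
$\sqrt{o + 240} = \sqrt{36 + 240} = \sqrt{276} = 2 \sqrt{69}$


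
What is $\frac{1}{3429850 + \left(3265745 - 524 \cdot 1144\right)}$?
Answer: $\frac{1}{6096139} \approx 1.6404 \cdot 10^{-7}$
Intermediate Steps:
$\frac{1}{3429850 + \left(3265745 - 524 \cdot 1144\right)} = \frac{1}{3429850 + \left(3265745 - 599456\right)} = \frac{1}{3429850 + 2666289} = \frac{1}{6096139}$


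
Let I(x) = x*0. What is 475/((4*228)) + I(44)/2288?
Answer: 25/48 ≈ 0.52083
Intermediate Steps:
I(x) = 0
475/((4*228)) + I(44)/2288 = 475/((4*228)) + 0/2288 = 475/912 + 0*(1/2288) = 475*(1/912) + 0 = 25/48 + 0 = 25/48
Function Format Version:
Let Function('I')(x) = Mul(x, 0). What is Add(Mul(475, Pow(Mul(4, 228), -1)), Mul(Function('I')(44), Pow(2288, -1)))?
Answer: Rational(25, 48) ≈ 0.52083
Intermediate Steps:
Function('I')(x) = 0
Add(Mul(475, Pow(Mul(4, 228), -1)), Mul(Function('I')(44), Pow(2288, -1))) = Add(Mul(475, Pow(Mul(4, 228), -1)), Mul(0, Pow(2288, -1))) = Add(Mul(475, Pow(912, -1)), Mul(0, Rational(1, 2288))) = Add(Mul(475, Rational(1, 912)), 0) = Add(Rational(25, 48), 0) = Rational(25, 48)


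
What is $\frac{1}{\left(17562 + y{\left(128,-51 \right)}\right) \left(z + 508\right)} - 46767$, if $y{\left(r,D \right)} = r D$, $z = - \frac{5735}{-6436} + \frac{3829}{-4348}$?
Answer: $- \frac{458490902505523547}{9803727040590} \approx -46767.0$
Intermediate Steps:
$z = \frac{18271}{1748983}$ ($z = \left(-5735\right) \left(- \frac{1}{6436}\right) + 3829 \left(- \frac{1}{4348}\right) = \frac{5735}{6436} - \frac{3829}{4348} = \frac{18271}{1748983} \approx 0.010447$)
$y{\left(r,D \right)} = D r$
$\frac{1}{\left(17562 + y{\left(128,-51 \right)}\right) \left(z + 508\right)} - 46767 = \frac{1}{\left(17562 - 6528\right) \left(\frac{18271}{1748983} + 508\right)} - 46767 = \frac{1}{\left(17562 - 6528\right) \frac{888501635}{1748983}} - 46767 = \frac{1}{11034 \cdot \frac{888501635}{1748983}} - 46767 = \frac{1}{\frac{9803727040590}{1748983}} - 46767 = \frac{1748983}{9803727040590} - 46767 = - \frac{458490902505523547}{9803727040590}$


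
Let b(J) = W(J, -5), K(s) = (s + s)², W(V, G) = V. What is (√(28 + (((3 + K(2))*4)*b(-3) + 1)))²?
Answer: -199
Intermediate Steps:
K(s) = 4*s² (K(s) = (2*s)² = 4*s²)
b(J) = J
(√(28 + (((3 + K(2))*4)*b(-3) + 1)))² = (√(28 + (((3 + 4*2²)*4)*(-3) + 1)))² = (√(28 + (((3 + 4*4)*4)*(-3) + 1)))² = (√(28 + (((3 + 16)*4)*(-3) + 1)))² = (√(28 + ((19*4)*(-3) + 1)))² = (√(28 + (76*(-3) + 1)))² = (√(28 + (-228 + 1)))² = (√(28 - 227))² = (√(-199))² = (I*√199)² = -199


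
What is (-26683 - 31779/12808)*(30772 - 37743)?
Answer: 2382601659353/12808 ≈ 1.8602e+8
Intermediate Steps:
(-26683 - 31779/12808)*(30772 - 37743) = (-26683 - 31779*1/12808)*(-6971) = (-26683 - 31779/12808)*(-6971) = -341787643/12808*(-6971) = 2382601659353/12808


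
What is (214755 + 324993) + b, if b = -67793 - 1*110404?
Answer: 361551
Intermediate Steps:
b = -178197 (b = -67793 - 110404 = -178197)
(214755 + 324993) + b = (214755 + 324993) - 178197 = 539748 - 178197 = 361551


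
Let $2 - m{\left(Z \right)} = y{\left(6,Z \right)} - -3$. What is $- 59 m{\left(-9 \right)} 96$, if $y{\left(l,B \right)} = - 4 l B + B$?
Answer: $1178112$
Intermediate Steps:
$y{\left(l,B \right)} = B - 4 B l$ ($y{\left(l,B \right)} = - 4 B l + B = B - 4 B l$)
$m{\left(Z \right)} = -1 + 23 Z$ ($m{\left(Z \right)} = 2 - \left(Z \left(1 - 24\right) - -3\right) = 2 - \left(Z \left(1 - 24\right) + 3\right) = 2 - \left(Z \left(-23\right) + 3\right) = 2 - \left(- 23 Z + 3\right) = 2 - \left(3 - 23 Z\right) = 2 + \left(-3 + 23 Z\right) = -1 + 23 Z$)
$- 59 m{\left(-9 \right)} 96 = - 59 \left(-1 + 23 \left(-9\right)\right) 96 = - 59 \left(-1 - 207\right) 96 = \left(-59\right) \left(-208\right) 96 = 12272 \cdot 96 = 1178112$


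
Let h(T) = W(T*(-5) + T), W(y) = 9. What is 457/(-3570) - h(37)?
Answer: -32587/3570 ≈ -9.1280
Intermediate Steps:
h(T) = 9
457/(-3570) - h(37) = 457/(-3570) - 1*9 = 457*(-1/3570) - 9 = -457/3570 - 9 = -32587/3570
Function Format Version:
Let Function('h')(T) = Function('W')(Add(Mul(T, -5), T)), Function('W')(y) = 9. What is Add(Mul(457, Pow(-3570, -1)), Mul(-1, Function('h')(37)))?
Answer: Rational(-32587, 3570) ≈ -9.1280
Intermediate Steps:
Function('h')(T) = 9
Add(Mul(457, Pow(-3570, -1)), Mul(-1, Function('h')(37))) = Add(Mul(457, Pow(-3570, -1)), Mul(-1, 9)) = Add(Mul(457, Rational(-1, 3570)), -9) = Add(Rational(-457, 3570), -9) = Rational(-32587, 3570)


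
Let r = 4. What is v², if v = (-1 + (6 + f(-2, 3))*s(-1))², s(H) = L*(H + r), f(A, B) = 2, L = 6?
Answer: 418161601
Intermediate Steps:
s(H) = 24 + 6*H (s(H) = 6*(H + 4) = 6*(4 + H) = 24 + 6*H)
v = 20449 (v = (-1 + (6 + 2)*(24 + 6*(-1)))² = (-1 + 8*(24 - 6))² = (-1 + 8*18)² = (-1 + 144)² = 143² = 20449)
v² = 20449² = 418161601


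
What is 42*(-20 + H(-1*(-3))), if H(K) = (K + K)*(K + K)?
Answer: 672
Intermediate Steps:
H(K) = 4*K² (H(K) = (2*K)*(2*K) = 4*K²)
42*(-20 + H(-1*(-3))) = 42*(-20 + 4*(-1*(-3))²) = 42*(-20 + 4*3²) = 42*(-20 + 4*9) = 42*(-20 + 36) = 42*16 = 672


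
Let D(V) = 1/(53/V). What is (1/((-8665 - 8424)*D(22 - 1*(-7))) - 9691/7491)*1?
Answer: -436642954/337490661 ≈ -1.2938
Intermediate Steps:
D(V) = V/53
(1/((-8665 - 8424)*D(22 - 1*(-7))) - 9691/7491)*1 = (1/((-8665 - 8424)*(((22 - 1*(-7))/53))) - 9691/7491)*1 = (1/((-17089)*(((22 + 7)/53))) - 9691*1/7491)*1 = (-1/(17089*((1/53)*29)) - 881/681)*1 = (-1/(17089*29/53) - 881/681)*1 = (-1/17089*53/29 - 881/681)*1 = (-53/495581 - 881/681)*1 = -436642954/337490661*1 = -436642954/337490661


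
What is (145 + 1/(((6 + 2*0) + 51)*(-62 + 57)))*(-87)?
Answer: -1198396/95 ≈ -12615.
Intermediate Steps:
(145 + 1/(((6 + 2*0) + 51)*(-62 + 57)))*(-87) = (145 + 1/(((6 + 0) + 51)*(-5)))*(-87) = (145 + 1/((6 + 51)*(-5)))*(-87) = (145 + 1/(57*(-5)))*(-87) = (145 + 1/(-285))*(-87) = (145 - 1/285)*(-87) = (41324/285)*(-87) = -1198396/95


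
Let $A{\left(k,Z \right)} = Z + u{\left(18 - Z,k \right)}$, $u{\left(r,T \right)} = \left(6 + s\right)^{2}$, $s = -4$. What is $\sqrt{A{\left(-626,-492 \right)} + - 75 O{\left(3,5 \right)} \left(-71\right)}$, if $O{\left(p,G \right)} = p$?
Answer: $\sqrt{15487} \approx 124.45$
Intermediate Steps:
$u{\left(r,T \right)} = 4$ ($u{\left(r,T \right)} = \left(6 - 4\right)^{2} = 2^{2} = 4$)
$A{\left(k,Z \right)} = 4 + Z$ ($A{\left(k,Z \right)} = Z + 4 = 4 + Z$)
$\sqrt{A{\left(-626,-492 \right)} + - 75 O{\left(3,5 \right)} \left(-71\right)} = \sqrt{\left(4 - 492\right) + \left(-75\right) 3 \left(-71\right)} = \sqrt{-488 - -15975} = \sqrt{-488 + 15975} = \sqrt{15487}$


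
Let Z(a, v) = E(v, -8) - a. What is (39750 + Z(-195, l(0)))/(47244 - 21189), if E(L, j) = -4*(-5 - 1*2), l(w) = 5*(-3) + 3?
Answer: 39973/26055 ≈ 1.5342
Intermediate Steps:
l(w) = -12 (l(w) = -15 + 3 = -12)
E(L, j) = 28 (E(L, j) = -4*(-5 - 2) = -4*(-7) = 28)
Z(a, v) = 28 - a
(39750 + Z(-195, l(0)))/(47244 - 21189) = (39750 + (28 - 1*(-195)))/(47244 - 21189) = (39750 + (28 + 195))/26055 = (39750 + 223)*(1/26055) = 39973*(1/26055) = 39973/26055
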